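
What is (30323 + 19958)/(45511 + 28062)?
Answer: 50281/73573 ≈ 0.68342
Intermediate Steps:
(30323 + 19958)/(45511 + 28062) = 50281/73573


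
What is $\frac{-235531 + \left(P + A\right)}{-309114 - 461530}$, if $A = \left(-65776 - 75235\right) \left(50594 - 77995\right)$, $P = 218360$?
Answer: $- \frac{965956310}{192661} \approx -5013.8$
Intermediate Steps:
$A = 3863842411$ ($A = \left(-141011\right) \left(-27401\right) = 3863842411$)
$\frac{-235531 + \left(P + A\right)}{-309114 - 461530} = \frac{-235531 + \left(218360 + 3863842411\right)}{-309114 - 461530} = \frac{-235531 + 3864060771}{-770644} = 3863825240 \left(- \frac{1}{770644}\right) = - \frac{965956310}{192661}$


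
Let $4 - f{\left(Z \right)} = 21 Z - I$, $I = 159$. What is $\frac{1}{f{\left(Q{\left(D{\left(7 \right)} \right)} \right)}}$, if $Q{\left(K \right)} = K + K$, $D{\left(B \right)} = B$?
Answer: $- \frac{1}{131} \approx -0.0076336$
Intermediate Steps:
$Q{\left(K \right)} = 2 K$
$f{\left(Z \right)} = 163 - 21 Z$ ($f{\left(Z \right)} = 4 - \left(21 Z - 159\right) = 4 - \left(-159 + 21 Z\right) = 163 - 21 Z$)
$\frac{1}{f{\left(Q{\left(D{\left(7 \right)} \right)} \right)}} = \frac{1}{163 - 21 \cdot 2 \cdot 7} = \frac{1}{163 - 294} = \frac{1}{-131} = - \frac{1}{131}$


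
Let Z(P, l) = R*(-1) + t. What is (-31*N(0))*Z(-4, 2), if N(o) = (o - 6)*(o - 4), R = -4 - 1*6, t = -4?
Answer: -4464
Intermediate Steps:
R = -10 (R = -4 - 6 = -10)
Z(P, l) = 6 (Z(P, l) = -10*(-1) - 4 = 10 - 4 = 6)
N(o) = (-6 + o)*(-4 + o)
(-31*N(0))*Z(-4, 2) = -31*(24 + 0² - 10*0)*6 = -31*(24 + 0 + 0)*6 = -31*24*6 = -744*6 = -4464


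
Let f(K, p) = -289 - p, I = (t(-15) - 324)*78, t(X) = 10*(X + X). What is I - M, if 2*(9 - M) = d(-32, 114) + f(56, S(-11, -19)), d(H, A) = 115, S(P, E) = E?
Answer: -97517/2 ≈ -48759.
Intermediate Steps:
t(X) = 20*X (t(X) = 10*(2*X) = 20*X)
I = -48672 (I = (20*(-15) - 324)*78 = (-300 - 324)*78 = -624*78 = -48672)
M = 173/2 (M = 9 - (115 + (-289 - 1*(-19)))/2 = 9 - (115 + (-289 + 19))/2 = 9 - (115 - 270)/2 = 9 - ½*(-155) = 9 + 155/2 = 173/2 ≈ 86.500)
I - M = -48672 - 1*173/2 = -48672 - 173/2 = -97517/2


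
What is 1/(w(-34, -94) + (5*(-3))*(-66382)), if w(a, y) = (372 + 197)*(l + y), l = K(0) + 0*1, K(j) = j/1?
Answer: 1/942244 ≈ 1.0613e-6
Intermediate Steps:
K(j) = j (K(j) = j*1 = j)
l = 0 (l = 0 + 0*1 = 0 + 0 = 0)
w(a, y) = 569*y (w(a, y) = (372 + 197)*(0 + y) = 569*y)
1/(w(-34, -94) + (5*(-3))*(-66382)) = 1/(569*(-94) + (5*(-3))*(-66382)) = 1/(-53486 - 15*(-66382)) = 1/(-53486 + 995730) = 1/942244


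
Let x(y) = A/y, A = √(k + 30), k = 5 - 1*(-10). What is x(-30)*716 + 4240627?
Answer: 4240627 - 358*√5/5 ≈ 4.2405e+6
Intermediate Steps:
k = 15 (k = 5 + 10 = 15)
A = 3*√5 (A = √(15 + 30) = √45 = 3*√5 ≈ 6.7082)
x(y) = 3*√5/y (x(y) = (3*√5)/y = 3*√5/y)
x(-30)*716 + 4240627 = (3*√5/(-30))*716 + 4240627 = (3*√5*(-1/30))*716 + 4240627 = -√5/10*716 + 4240627 = -358*√5/5 + 4240627 = 4240627 - 358*√5/5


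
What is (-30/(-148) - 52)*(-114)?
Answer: 218481/37 ≈ 5904.9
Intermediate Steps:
(-30/(-148) - 52)*(-114) = (-30*(-1/148) - 52)*(-114) = (15/74 - 52)*(-114) = -3833/74*(-114) = 218481/37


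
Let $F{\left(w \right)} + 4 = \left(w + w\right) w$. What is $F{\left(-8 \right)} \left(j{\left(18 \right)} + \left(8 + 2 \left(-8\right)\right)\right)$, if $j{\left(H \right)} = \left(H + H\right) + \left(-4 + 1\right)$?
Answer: $3100$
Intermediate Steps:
$j{\left(H \right)} = -3 + 2 H$ ($j{\left(H \right)} = 2 H - 3 = -3 + 2 H$)
$F{\left(w \right)} = -4 + 2 w^{2}$ ($F{\left(w \right)} = -4 + \left(w + w\right) w = -4 + 2 w w = -4 + 2 w^{2}$)
$F{\left(-8 \right)} \left(j{\left(18 \right)} + \left(8 + 2 \left(-8\right)\right)\right) = \left(-4 + 2 \left(-8\right)^{2}\right) \left(\left(-3 + 2 \cdot 18\right) + \left(8 + 2 \left(-8\right)\right)\right) = \left(-4 + 2 \cdot 64\right) \left(\left(-3 + 36\right) + \left(8 - 16\right)\right) = \left(-4 + 128\right) \left(33 - 8\right) = 124 \cdot 25 = 3100$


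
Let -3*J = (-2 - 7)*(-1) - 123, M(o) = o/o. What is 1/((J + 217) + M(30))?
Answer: 1/256 ≈ 0.0039063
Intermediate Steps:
M(o) = 1
J = 38 (J = -((-2 - 7)*(-1) - 123)/3 = -(-9*(-1) - 123)/3 = -(9 - 123)/3 = -1/3*(-114) = 38)
1/((J + 217) + M(30)) = 1/((38 + 217) + 1) = 1/(255 + 1) = 1/256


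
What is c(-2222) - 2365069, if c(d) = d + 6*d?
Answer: -2380623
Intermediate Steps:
c(d) = 7*d
c(-2222) - 2365069 = 7*(-2222) - 2365069 = -15554 - 2365069 = -2380623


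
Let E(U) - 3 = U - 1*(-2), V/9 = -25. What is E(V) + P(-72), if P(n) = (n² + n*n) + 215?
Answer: 10363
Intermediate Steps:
V = -225 (V = 9*(-25) = -225)
P(n) = 215 + 2*n² (P(n) = (n² + n²) + 215 = 2*n² + 215 = 215 + 2*n²)
E(U) = 5 + U (E(U) = 3 + (U - 1*(-2)) = 3 + (U + 2) = 3 + (2 + U) = 5 + U)
E(V) + P(-72) = (5 - 225) + (215 + 2*(-72)²) = -220 + (215 + 2*5184) = -220 + (215 + 10368) = -220 + 10583 = 10363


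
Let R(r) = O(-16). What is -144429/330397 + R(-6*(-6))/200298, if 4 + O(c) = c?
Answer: -14467723891/33088929153 ≈ -0.43724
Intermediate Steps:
O(c) = -4 + c
R(r) = -20 (R(r) = -4 - 16 = -20)
-144429/330397 + R(-6*(-6))/200298 = -144429/330397 - 20/200298 = -144429*1/330397 - 20*1/200298 = -144429/330397 - 10/100149 = -14467723891/33088929153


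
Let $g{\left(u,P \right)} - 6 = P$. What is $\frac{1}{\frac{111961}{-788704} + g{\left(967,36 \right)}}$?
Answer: $\frac{788704}{33013607} \approx 0.02389$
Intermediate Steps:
$g{\left(u,P \right)} = 6 + P$
$\frac{1}{\frac{111961}{-788704} + g{\left(967,36 \right)}} = \frac{1}{\frac{111961}{-788704} + \left(6 + 36\right)} = \frac{1}{111961 \left(- \frac{1}{788704}\right) + 42} = \frac{1}{- \frac{111961}{788704} + 42} = \frac{1}{\frac{33013607}{788704}} = \frac{788704}{33013607}$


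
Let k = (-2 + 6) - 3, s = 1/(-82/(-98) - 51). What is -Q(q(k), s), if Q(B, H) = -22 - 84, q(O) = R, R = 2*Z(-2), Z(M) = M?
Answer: 106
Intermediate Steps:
s = -49/2458 (s = 1/(-82*(-1/98) - 51) = 1/(41/49 - 51) = 1/(-2458/49) = -49/2458 ≈ -0.019935)
R = -4 (R = 2*(-2) = -4)
k = 1 (k = 4 - 3 = 1)
q(O) = -4
Q(B, H) = -106
-Q(q(k), s) = -1*(-106) = 106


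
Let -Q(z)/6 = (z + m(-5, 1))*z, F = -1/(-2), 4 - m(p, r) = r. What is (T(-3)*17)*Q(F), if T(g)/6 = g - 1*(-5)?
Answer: -2142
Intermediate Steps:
m(p, r) = 4 - r
T(g) = 30 + 6*g (T(g) = 6*(g - 1*(-5)) = 6*(g + 5) = 6*(5 + g) = 30 + 6*g)
F = ½ (F = -1*(-½) = ½ ≈ 0.50000)
Q(z) = -6*z*(3 + z) (Q(z) = -6*(z + (4 - 1*1))*z = -6*(z + (4 - 1))*z = -6*(z + 3)*z = -6*(3 + z)*z = -6*z*(3 + z))
(T(-3)*17)*Q(F) = ((30 + 6*(-3))*17)*(-6*½*(3 + ½)) = ((30 - 18)*17)*(-6*½*7/2) = (12*17)*(-21/2) = 204*(-21/2) = -2142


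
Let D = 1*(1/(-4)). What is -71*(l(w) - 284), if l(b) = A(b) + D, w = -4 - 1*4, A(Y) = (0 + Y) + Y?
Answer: 85271/4 ≈ 21318.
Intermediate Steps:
A(Y) = 2*Y (A(Y) = Y + Y = 2*Y)
w = -8 (w = -4 - 4 = -8)
D = -1/4 (D = 1*(1*(-1/4)) = 1*(-1/4) = -1/4 ≈ -0.25000)
l(b) = -1/4 + 2*b (l(b) = 2*b - 1/4 = -1/4 + 2*b)
-71*(l(w) - 284) = -71*((-1/4 + 2*(-8)) - 284) = -71*((-1/4 - 16) - 284) = -71*(-65/4 - 284) = -71*(-1201/4) = 85271/4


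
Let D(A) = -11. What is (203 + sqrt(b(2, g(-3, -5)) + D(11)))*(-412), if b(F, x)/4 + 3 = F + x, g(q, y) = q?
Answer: -83636 - 1236*I*sqrt(3) ≈ -83636.0 - 2140.8*I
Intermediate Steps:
b(F, x) = -12 + 4*F + 4*x (b(F, x) = -12 + 4*(F + x) = -12 + (4*F + 4*x) = -12 + 4*F + 4*x)
(203 + sqrt(b(2, g(-3, -5)) + D(11)))*(-412) = (203 + sqrt((-12 + 4*2 + 4*(-3)) - 11))*(-412) = (203 + sqrt((-12 + 8 - 12) - 11))*(-412) = (203 + sqrt(-16 - 11))*(-412) = (203 + sqrt(-27))*(-412) = (203 + 3*I*sqrt(3))*(-412) = -83636 - 1236*I*sqrt(3)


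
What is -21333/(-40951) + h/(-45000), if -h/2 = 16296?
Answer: 95610833/76783125 ≈ 1.2452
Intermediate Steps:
h = -32592 (h = -2*16296 = -32592)
-21333/(-40951) + h/(-45000) = -21333/(-40951) - 32592/(-45000) = -21333*(-1/40951) - 32592*(-1/45000) = 21333/40951 + 1358/1875 = 95610833/76783125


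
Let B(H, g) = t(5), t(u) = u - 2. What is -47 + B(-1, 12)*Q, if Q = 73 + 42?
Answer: 298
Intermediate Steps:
t(u) = -2 + u
B(H, g) = 3 (B(H, g) = -2 + 5 = 3)
Q = 115
-47 + B(-1, 12)*Q = -47 + 3*115 = -47 + 345 = 298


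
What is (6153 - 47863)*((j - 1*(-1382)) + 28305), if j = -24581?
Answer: -212971260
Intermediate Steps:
(6153 - 47863)*((j - 1*(-1382)) + 28305) = (6153 - 47863)*((-24581 - 1*(-1382)) + 28305) = -41710*((-24581 + 1382) + 28305) = -41710*(-23199 + 28305) = -41710*5106 = -212971260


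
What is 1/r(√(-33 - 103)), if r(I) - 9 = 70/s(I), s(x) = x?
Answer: 306/3979 + 35*I*√34/3979 ≈ 0.076904 + 0.05129*I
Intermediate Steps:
r(I) = 9 + 70/I
1/r(√(-33 - 103)) = 1/(9 + 70/(√(-33 - 103))) = 1/(9 + 70/(√(-136))) = 1/(9 + 70/((2*I*√34))) = 1/(9 + 70*(-I*√34/68)) = 1/(9 - 35*I*√34/34)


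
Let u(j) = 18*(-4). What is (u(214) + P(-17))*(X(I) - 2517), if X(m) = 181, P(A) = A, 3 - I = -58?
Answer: 207904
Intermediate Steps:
u(j) = -72
I = 61 (I = 3 - 1*(-58) = 3 + 58 = 61)
(u(214) + P(-17))*(X(I) - 2517) = (-72 - 17)*(181 - 2517) = -89*(-2336) = 207904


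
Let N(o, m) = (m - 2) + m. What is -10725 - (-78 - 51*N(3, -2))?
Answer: -10953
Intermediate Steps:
N(o, m) = -2 + 2*m (N(o, m) = (-2 + m) + m = -2 + 2*m)
-10725 - (-78 - 51*N(3, -2)) = -10725 - (-78 - 51*(-2 + 2*(-2))) = -10725 - (-78 - 51*(-2 - 4)) = -10725 - (-78 - 51*(-6)) = -10725 - (-78 + 306) = -10725 - 1*228 = -10725 - 228 = -10953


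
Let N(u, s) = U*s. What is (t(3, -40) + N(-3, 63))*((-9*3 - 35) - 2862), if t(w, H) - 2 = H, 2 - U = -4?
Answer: -994160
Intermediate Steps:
U = 6 (U = 2 - 1*(-4) = 2 + 4 = 6)
t(w, H) = 2 + H
N(u, s) = 6*s
(t(3, -40) + N(-3, 63))*((-9*3 - 35) - 2862) = ((2 - 40) + 6*63)*((-9*3 - 35) - 2862) = (-38 + 378)*((-27 - 35) - 2862) = 340*(-62 - 2862) = 340*(-2924) = -994160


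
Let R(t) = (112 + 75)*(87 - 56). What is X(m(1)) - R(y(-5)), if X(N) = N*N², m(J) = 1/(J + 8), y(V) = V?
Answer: -4226012/729 ≈ -5797.0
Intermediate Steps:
m(J) = 1/(8 + J)
R(t) = 5797 (R(t) = 187*31 = 5797)
X(N) = N³
X(m(1)) - R(y(-5)) = (1/(8 + 1))³ - 1*5797 = (1/9)³ - 5797 = (⅑)³ - 5797 = 1/729 - 5797 = -4226012/729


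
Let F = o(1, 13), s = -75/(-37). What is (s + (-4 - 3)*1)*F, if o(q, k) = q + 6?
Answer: -1288/37 ≈ -34.811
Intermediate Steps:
s = 75/37 (s = -75*(-1/37) = 75/37 ≈ 2.0270)
o(q, k) = 6 + q
F = 7 (F = 6 + 1 = 7)
(s + (-4 - 3)*1)*F = (75/37 + (-4 - 3)*1)*7 = (75/37 - 7*1)*7 = (75/37 - 7)*7 = -184/37*7 = -1288/37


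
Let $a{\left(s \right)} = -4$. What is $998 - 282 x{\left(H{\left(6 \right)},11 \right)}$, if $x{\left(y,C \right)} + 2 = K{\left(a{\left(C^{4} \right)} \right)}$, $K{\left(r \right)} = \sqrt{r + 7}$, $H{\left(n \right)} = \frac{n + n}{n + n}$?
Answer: $1562 - 282 \sqrt{3} \approx 1073.6$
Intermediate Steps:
$H{\left(n \right)} = 1$ ($H{\left(n \right)} = \frac{2 n}{2 n} = 2 n \frac{1}{2 n} = 1$)
$K{\left(r \right)} = \sqrt{7 + r}$
$x{\left(y,C \right)} = -2 + \sqrt{3}$ ($x{\left(y,C \right)} = -2 + \sqrt{7 - 4} = -2 + \sqrt{3}$)
$998 - 282 x{\left(H{\left(6 \right)},11 \right)} = 998 - 282 \left(-2 + \sqrt{3}\right) = 998 + \left(564 - 282 \sqrt{3}\right) = 1562 - 282 \sqrt{3}$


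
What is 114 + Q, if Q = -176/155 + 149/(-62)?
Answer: 34243/310 ≈ 110.46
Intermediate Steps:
Q = -1097/310 (Q = -176*1/155 + 149*(-1/62) = -176/155 - 149/62 = -1097/310 ≈ -3.5387)
114 + Q = 114 - 1097/310 = 34243/310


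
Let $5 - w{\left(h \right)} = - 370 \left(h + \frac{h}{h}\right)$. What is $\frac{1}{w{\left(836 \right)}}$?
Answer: $\frac{1}{309695} \approx 3.229 \cdot 10^{-6}$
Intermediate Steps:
$w{\left(h \right)} = 375 + 370 h$ ($w{\left(h \right)} = 5 - - 370 \left(h + \frac{h}{h}\right) = 5 - - 370 \left(h + 1\right) = 5 - - 370 \left(1 + h\right) = 5 - \left(-370 - 370 h\right) = 5 + \left(370 + 370 h\right) = 375 + 370 h$)
$\frac{1}{w{\left(836 \right)}} = \frac{1}{375 + 370 \cdot 836} = \frac{1}{375 + 309320} = \frac{1}{309695}$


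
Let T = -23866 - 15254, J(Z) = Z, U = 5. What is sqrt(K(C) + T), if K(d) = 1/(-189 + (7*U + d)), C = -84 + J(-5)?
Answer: I*sqrt(28518483)/27 ≈ 197.79*I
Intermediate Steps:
C = -89 (C = -84 - 5 = -89)
K(d) = 1/(-154 + d) (K(d) = 1/(-189 + (7*5 + d)) = 1/(-189 + (35 + d)) = 1/(-154 + d))
T = -39120
sqrt(K(C) + T) = sqrt(1/(-154 - 89) - 39120) = sqrt(1/(-243) - 39120) = sqrt(-1/243 - 39120) = sqrt(-9506161/243) = I*sqrt(28518483)/27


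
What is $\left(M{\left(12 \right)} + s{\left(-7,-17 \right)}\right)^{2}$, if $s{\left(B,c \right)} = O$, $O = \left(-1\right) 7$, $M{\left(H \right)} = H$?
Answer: $25$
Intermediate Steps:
$O = -7$
$s{\left(B,c \right)} = -7$
$\left(M{\left(12 \right)} + s{\left(-7,-17 \right)}\right)^{2} = \left(12 - 7\right)^{2} = 5^{2} = 25$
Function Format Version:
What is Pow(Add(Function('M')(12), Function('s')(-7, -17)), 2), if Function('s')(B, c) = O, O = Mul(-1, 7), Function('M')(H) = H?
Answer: 25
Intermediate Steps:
O = -7
Function('s')(B, c) = -7
Pow(Add(Function('M')(12), Function('s')(-7, -17)), 2) = Pow(Add(12, -7), 2) = Pow(5, 2) = 25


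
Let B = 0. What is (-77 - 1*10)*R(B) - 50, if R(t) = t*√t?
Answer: -50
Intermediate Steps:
R(t) = t^(3/2)
(-77 - 1*10)*R(B) - 50 = (-77 - 1*10)*0^(3/2) - 50 = (-77 - 10)*0 - 50 = -87*0 - 50 = 0 - 50 = -50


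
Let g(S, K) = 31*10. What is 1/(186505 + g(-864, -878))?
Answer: 1/186815 ≈ 5.3529e-6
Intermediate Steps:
g(S, K) = 310
1/(186505 + g(-864, -878)) = 1/(186505 + 310) = 1/186815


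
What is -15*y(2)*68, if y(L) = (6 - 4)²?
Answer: -4080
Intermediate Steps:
y(L) = 4 (y(L) = 2² = 4)
-15*y(2)*68 = -15*4*68 = -60*68 = -4080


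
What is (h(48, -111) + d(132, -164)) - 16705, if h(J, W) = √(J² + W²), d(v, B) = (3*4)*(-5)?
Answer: -16765 + 15*√65 ≈ -16644.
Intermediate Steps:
d(v, B) = -60 (d(v, B) = 12*(-5) = -60)
(h(48, -111) + d(132, -164)) - 16705 = (√(48² + (-111)²) - 60) - 16705 = (√(2304 + 12321) - 60) - 16705 = (√14625 - 60) - 16705 = (15*√65 - 60) - 16705 = (-60 + 15*√65) - 16705 = -16765 + 15*√65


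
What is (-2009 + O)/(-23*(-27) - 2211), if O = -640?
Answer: 883/530 ≈ 1.6660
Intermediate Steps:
(-2009 + O)/(-23*(-27) - 2211) = (-2009 - 640)/(-23*(-27) - 2211) = -2649/(621 - 2211) = -2649/(-1590) = -2649*(-1/1590) = 883/530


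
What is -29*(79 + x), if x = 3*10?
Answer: -3161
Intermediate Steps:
x = 30
-29*(79 + x) = -29*(79 + 30) = -29*109 = -3161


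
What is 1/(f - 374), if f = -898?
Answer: -1/1272 ≈ -0.00078616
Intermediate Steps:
1/(f - 374) = 1/(-898 - 374) = 1/(-1272) = -1/1272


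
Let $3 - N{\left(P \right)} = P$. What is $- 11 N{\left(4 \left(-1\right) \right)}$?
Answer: $-77$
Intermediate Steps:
$N{\left(P \right)} = 3 - P$
$- 11 N{\left(4 \left(-1\right) \right)} = - 11 \left(3 - 4 \left(-1\right)\right) = - 11 \left(3 - -4\right) = - 11 \left(3 + 4\right) = \left(-11\right) 7 = -77$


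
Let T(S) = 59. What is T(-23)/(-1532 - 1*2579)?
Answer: -59/4111 ≈ -0.014352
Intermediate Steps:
T(-23)/(-1532 - 1*2579) = 59/(-1532 - 1*2579) = 59/(-1532 - 2579) = 59/(-4111) = 59*(-1/4111) = -59/4111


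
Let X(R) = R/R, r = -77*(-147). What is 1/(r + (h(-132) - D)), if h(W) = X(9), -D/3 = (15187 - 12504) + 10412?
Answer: 1/50605 ≈ 1.9761e-5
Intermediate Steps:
r = 11319
X(R) = 1
D = -39285 (D = -3*((15187 - 12504) + 10412) = -3*(2683 + 10412) = -3*13095 = -39285)
h(W) = 1
1/(r + (h(-132) - D)) = 1/(11319 + (1 - 1*(-39285))) = 1/(11319 + (1 + 39285)) = 1/(11319 + 39286) = 1/50605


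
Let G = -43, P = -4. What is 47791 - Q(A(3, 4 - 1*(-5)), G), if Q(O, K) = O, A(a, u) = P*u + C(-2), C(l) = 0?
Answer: 47827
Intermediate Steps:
A(a, u) = -4*u (A(a, u) = -4*u + 0 = -4*u)
47791 - Q(A(3, 4 - 1*(-5)), G) = 47791 - (-4)*(4 - 1*(-5)) = 47791 - (-4)*(4 + 5) = 47791 - (-4)*9 = 47791 - 1*(-36) = 47791 + 36 = 47827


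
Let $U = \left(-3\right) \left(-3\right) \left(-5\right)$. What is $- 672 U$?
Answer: $30240$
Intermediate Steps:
$U = -45$ ($U = 9 \left(-5\right) = -45$)
$- 672 U = \left(-672\right) \left(-45\right) = 30240$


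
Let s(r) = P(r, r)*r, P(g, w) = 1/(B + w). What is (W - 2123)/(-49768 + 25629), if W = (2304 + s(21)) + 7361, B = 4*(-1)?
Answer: -128235/410363 ≈ -0.31249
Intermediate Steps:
B = -4
P(g, w) = 1/(-4 + w)
s(r) = r/(-4 + r)
W = 164326/17 (W = (2304 + 21/(-4 + 21)) + 7361 = (2304 + 21/17) + 7361 = 39189/17 + 7361 = 164326/17 ≈ 9666.2)
(W - 2123)/(-49768 + 25629) = (164326/17 - 2123)/(-49768 + 25629) = (128235/17)/(-24139) = (128235/17)*(-1/24139) = -128235/410363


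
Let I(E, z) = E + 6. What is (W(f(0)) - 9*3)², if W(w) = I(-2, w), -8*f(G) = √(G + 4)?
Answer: 529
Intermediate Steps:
f(G) = -√(4 + G)/8 (f(G) = -√(G + 4)/8 = -√(4 + G)/8)
I(E, z) = 6 + E
W(w) = 4 (W(w) = 6 - 2 = 4)
(W(f(0)) - 9*3)² = (4 - 9*3)² = (4 - 27)² = (-23)² = 529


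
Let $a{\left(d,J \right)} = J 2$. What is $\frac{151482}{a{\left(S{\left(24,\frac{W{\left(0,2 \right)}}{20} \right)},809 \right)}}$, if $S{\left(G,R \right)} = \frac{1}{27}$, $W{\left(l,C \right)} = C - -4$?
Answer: $\frac{75741}{809} \approx 93.623$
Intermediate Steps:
$W{\left(l,C \right)} = 4 + C$ ($W{\left(l,C \right)} = C + 4 = 4 + C$)
$S{\left(G,R \right)} = \frac{1}{27}$
$a{\left(d,J \right)} = 2 J$
$\frac{151482}{a{\left(S{\left(24,\frac{W{\left(0,2 \right)}}{20} \right)},809 \right)}} = \frac{151482}{2 \cdot 809} = \frac{151482}{1618} = 151482 \cdot \frac{1}{1618} = \frac{75741}{809}$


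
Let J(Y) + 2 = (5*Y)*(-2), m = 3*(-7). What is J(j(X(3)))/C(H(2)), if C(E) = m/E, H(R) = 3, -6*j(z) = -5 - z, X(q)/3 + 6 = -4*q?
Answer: -239/21 ≈ -11.381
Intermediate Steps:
m = -21
X(q) = -18 - 12*q (X(q) = -18 + 3*(-4*q) = -18 - 12*q)
j(z) = ⅚ + z/6 (j(z) = -(-5 - z)/6 = ⅚ + z/6)
J(Y) = -2 - 10*Y (J(Y) = -2 + (5*Y)*(-2) = -2 - 10*Y)
C(E) = -21/E
J(j(X(3)))/C(H(2)) = (-2 - 10*(⅚ + (-18 - 12*3)/6))/((-21/3)) = (-2 - 10*(⅚ + (-18 - 36)/6))/((-21*⅓)) = (-2 - 10*(⅚ + (⅙)*(-54)))/(-7) = (-2 - 10*(⅚ - 9))*(-⅐) = (-2 - 10*(-49/6))*(-⅐) = (-2 + 245/3)*(-⅐) = (239/3)*(-⅐) = -239/21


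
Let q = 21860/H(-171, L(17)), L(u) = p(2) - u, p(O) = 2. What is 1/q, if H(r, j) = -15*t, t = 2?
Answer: -3/2186 ≈ -0.0013724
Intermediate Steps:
L(u) = 2 - u
H(r, j) = -30 (H(r, j) = -15*2 = -30)
q = -2186/3 (q = 21860/(-30) = 21860*(-1/30) = -2186/3 ≈ -728.67)
1/q = 1/(-2186/3) = -3/2186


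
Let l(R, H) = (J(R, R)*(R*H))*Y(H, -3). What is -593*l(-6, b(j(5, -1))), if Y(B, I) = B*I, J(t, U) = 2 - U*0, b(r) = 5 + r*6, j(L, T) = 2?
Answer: -6169572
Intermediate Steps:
b(r) = 5 + 6*r
J(t, U) = 2 (J(t, U) = 2 - 1*0 = 2 + 0 = 2)
l(R, H) = -6*R*H**2 (l(R, H) = (2*(R*H))*(H*(-3)) = (2*(H*R))*(-3*H) = (2*H*R)*(-3*H) = -6*R*H**2)
-593*l(-6, b(j(5, -1))) = -(-3558)*(-6)*(5 + 6*2)**2 = -(-3558)*(-6)*(5 + 12)**2 = -(-3558)*(-6)*17**2 = -(-3558)*(-6)*289 = -593*10404 = -6169572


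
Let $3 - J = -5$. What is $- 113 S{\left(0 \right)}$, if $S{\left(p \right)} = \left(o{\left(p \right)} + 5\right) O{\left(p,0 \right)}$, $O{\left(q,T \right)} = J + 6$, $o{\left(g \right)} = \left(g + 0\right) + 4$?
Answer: $-14238$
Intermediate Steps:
$J = 8$ ($J = 3 - -5 = 3 + 5 = 8$)
$o{\left(g \right)} = 4 + g$ ($o{\left(g \right)} = g + 4 = 4 + g$)
$O{\left(q,T \right)} = 14$ ($O{\left(q,T \right)} = 8 + 6 = 14$)
$S{\left(p \right)} = 126 + 14 p$ ($S{\left(p \right)} = \left(\left(4 + p\right) + 5\right) 14 = \left(9 + p\right) 14 = 126 + 14 p$)
$- 113 S{\left(0 \right)} = - 113 \left(126 + 14 \cdot 0\right) = - 113 \left(126 + 0\right) = \left(-113\right) 126 = -14238$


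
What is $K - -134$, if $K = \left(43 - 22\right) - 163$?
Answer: $-8$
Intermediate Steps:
$K = -142$ ($K = 21 - 163 = -142$)
$K - -134 = -142 - -134 = -142 + 134 = -8$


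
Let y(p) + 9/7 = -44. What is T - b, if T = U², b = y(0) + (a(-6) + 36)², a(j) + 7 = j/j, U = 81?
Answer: 39944/7 ≈ 5706.3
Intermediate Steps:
y(p) = -317/7 (y(p) = -9/7 - 44 = -317/7)
a(j) = -6 (a(j) = -7 + j/j = -7 + 1 = -6)
b = 5983/7 (b = -317/7 + (-6 + 36)² = -317/7 + 30² = -317/7 + 900 = 5983/7 ≈ 854.71)
T = 6561 (T = 81² = 6561)
T - b = 6561 - 1*5983/7 = 6561 - 5983/7 = 39944/7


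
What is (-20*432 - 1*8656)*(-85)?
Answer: 1470160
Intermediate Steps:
(-20*432 - 1*8656)*(-85) = (-8640 - 8656)*(-85) = -17296*(-85) = 1470160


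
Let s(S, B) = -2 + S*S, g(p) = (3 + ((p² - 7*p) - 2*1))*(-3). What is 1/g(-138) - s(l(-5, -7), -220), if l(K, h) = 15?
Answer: -13387360/60033 ≈ -223.00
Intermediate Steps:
g(p) = -3 - 3*p² + 21*p (g(p) = (3 + ((p² - 7*p) - 2))*(-3) = (3 + (-2 + p² - 7*p))*(-3) = (1 + p² - 7*p)*(-3) = -3 - 3*p² + 21*p)
s(S, B) = -2 + S²
1/g(-138) - s(l(-5, -7), -220) = 1/(-3 - 3*(-138)² + 21*(-138)) - (-2 + 15²) = 1/(-3 - 3*19044 - 2898) - (-2 + 225) = 1/(-3 - 57132 - 2898) - 1*223 = 1/(-60033) - 223 = -1/60033 - 223 = -13387360/60033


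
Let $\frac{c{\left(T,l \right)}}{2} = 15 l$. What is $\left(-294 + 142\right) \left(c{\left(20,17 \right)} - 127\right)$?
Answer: $-58216$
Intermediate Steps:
$c{\left(T,l \right)} = 30 l$ ($c{\left(T,l \right)} = 2 \cdot 15 l = 30 l$)
$\left(-294 + 142\right) \left(c{\left(20,17 \right)} - 127\right) = \left(-294 + 142\right) \left(30 \cdot 17 - 127\right) = - 152 \left(510 - 127\right) = \left(-152\right) 383 = -58216$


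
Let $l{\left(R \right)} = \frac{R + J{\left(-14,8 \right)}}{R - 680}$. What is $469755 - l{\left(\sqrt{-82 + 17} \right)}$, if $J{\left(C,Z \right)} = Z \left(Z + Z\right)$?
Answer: $\frac{43449066610}{92493} + \frac{808 i \sqrt{65}}{462465} \approx 4.6976 \cdot 10^{5} + 0.014086 i$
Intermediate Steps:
$J{\left(C,Z \right)} = 2 Z^{2}$ ($J{\left(C,Z \right)} = Z 2 Z = 2 Z^{2}$)
$l{\left(R \right)} = \frac{128 + R}{-680 + R}$ ($l{\left(R \right)} = \frac{R + 2 \cdot 8^{2}}{R - 680} = \frac{R + 2 \cdot 64}{-680 + R} = \frac{R + 128}{-680 + R} = \frac{128 + R}{-680 + R}$)
$469755 - l{\left(\sqrt{-82 + 17} \right)} = 469755 - \frac{128 + \sqrt{-82 + 17}}{-680 + \sqrt{-82 + 17}} = 469755 - \frac{128 + \sqrt{-65}}{-680 + \sqrt{-65}} = 469755 - \frac{128 + i \sqrt{65}}{-680 + i \sqrt{65}}$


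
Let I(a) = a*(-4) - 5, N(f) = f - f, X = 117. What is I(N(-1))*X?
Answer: -585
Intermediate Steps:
N(f) = 0
I(a) = -5 - 4*a (I(a) = -4*a - 5 = -5 - 4*a)
I(N(-1))*X = (-5 - 4*0)*117 = (-5 + 0)*117 = -5*117 = -585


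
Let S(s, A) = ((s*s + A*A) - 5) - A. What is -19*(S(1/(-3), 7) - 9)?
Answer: -4807/9 ≈ -534.11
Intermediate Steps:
S(s, A) = -5 + A**2 + s**2 - A (S(s, A) = ((s**2 + A**2) - 5) - A = ((A**2 + s**2) - 5) - A = (-5 + A**2 + s**2) - A = -5 + A**2 + s**2 - A)
-19*(S(1/(-3), 7) - 9) = -19*((-5 + 7**2 + (1/(-3))**2 - 1*7) - 9) = -19*((-5 + 49 + (-1/3)**2 - 7) - 9) = -19*((-5 + 49 + 1/9 - 7) - 9) = -19*(334/9 - 9) = -19*253/9 = -4807/9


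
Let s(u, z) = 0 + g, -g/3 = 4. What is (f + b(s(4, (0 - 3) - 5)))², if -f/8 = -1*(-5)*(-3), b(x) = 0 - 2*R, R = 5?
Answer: 12100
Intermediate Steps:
g = -12 (g = -3*4 = -12)
s(u, z) = -12 (s(u, z) = 0 - 12 = -12)
b(x) = -10 (b(x) = 0 - 2*5 = 0 - 10 = -10)
f = 120 (f = -8*(-1*(-5))*(-3) = -40*(-3) = -8*(-15) = 120)
(f + b(s(4, (0 - 3) - 5)))² = (120 - 10)² = 110² = 12100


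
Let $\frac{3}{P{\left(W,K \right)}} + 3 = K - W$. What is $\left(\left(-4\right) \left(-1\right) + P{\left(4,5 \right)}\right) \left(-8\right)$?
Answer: $-20$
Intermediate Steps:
$P{\left(W,K \right)} = \frac{3}{-3 + K - W}$ ($P{\left(W,K \right)} = \frac{3}{-3 + \left(K - W\right)} = \frac{3}{-3 + K - W}$)
$\left(\left(-4\right) \left(-1\right) + P{\left(4,5 \right)}\right) \left(-8\right) = \left(\left(-4\right) \left(-1\right) + \frac{3}{-3 + 5 - 4}\right) \left(-8\right) = \left(4 + \frac{3}{-3 + 5 - 4}\right) \left(-8\right) = \left(4 + \frac{3}{-2}\right) \left(-8\right) = \left(4 + 3 \left(- \frac{1}{2}\right)\right) \left(-8\right) = \left(4 - \frac{3}{2}\right) \left(-8\right) = \frac{5}{2} \left(-8\right) = -20$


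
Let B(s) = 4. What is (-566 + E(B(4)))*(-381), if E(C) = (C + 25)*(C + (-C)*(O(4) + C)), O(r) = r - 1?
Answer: 480822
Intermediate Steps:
O(r) = -1 + r
E(C) = (25 + C)*(C - C*(3 + C)) (E(C) = (C + 25)*(C + (-C)*((-1 + 4) + C)) = (25 + C)*(C + (-C)*(3 + C)) = (25 + C)*(C - C*(3 + C)))
(-566 + E(B(4)))*(-381) = (-566 - 1*4*(50 + 4² + 27*4))*(-381) = (-566 - 1*4*(50 + 16 + 108))*(-381) = (-566 - 1*4*174)*(-381) = (-566 - 696)*(-381) = -1262*(-381) = 480822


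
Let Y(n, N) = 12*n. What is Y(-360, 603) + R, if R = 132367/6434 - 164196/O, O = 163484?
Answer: -1130858678089/262964014 ≈ -4300.4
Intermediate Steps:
R = 5145862391/262964014 (R = 132367/6434 - 164196/163484 = 132367*(1/6434) - 164196*1/163484 = 132367/6434 - 41049/40871 = 5145862391/262964014 ≈ 19.569)
Y(-360, 603) + R = 12*(-360) + 5145862391/262964014 = -4320 + 5145862391/262964014 = -1130858678089/262964014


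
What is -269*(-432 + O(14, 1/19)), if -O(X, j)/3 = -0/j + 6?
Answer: 121050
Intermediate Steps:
O(X, j) = -18 (O(X, j) = -3*(-0/j + 6) = -3*(-4*0 + 6) = -3*(0 + 6) = -3*6 = -18)
-269*(-432 + O(14, 1/19)) = -269*(-432 - 18) = -269*(-450) = 121050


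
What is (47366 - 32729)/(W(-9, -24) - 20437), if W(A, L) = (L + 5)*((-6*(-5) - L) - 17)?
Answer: -2091/3020 ≈ -0.69238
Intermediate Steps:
W(A, L) = (5 + L)*(13 - L) (W(A, L) = (5 + L)*((30 - L) - 17) = (5 + L)*(13 - L))
(47366 - 32729)/(W(-9, -24) - 20437) = (47366 - 32729)/((65 - 1*(-24)² + 8*(-24)) - 20437) = 14637/((65 - 1*576 - 192) - 20437) = 14637/((65 - 576 - 192) - 20437) = 14637/(-703 - 20437) = 14637/(-21140) = 14637*(-1/21140) = -2091/3020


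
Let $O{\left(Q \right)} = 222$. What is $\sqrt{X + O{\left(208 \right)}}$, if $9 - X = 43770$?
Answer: $i \sqrt{43539} \approx 208.66 i$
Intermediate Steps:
$X = -43761$ ($X = 9 - 43770 = -43761$)
$\sqrt{X + O{\left(208 \right)}} = \sqrt{-43761 + 222} = \sqrt{-43539} = i \sqrt{43539}$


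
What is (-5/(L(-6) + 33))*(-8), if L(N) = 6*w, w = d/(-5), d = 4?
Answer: 200/141 ≈ 1.4184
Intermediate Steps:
w = -4/5 (w = 4/(-5) = 4*(-1/5) = -4/5 ≈ -0.80000)
L(N) = -24/5 (L(N) = 6*(-4/5) = -24/5)
(-5/(L(-6) + 33))*(-8) = (-5/(-24/5 + 33))*(-8) = (-5/(141/5))*(-8) = ((5/141)*(-5))*(-8) = -25/141*(-8) = 200/141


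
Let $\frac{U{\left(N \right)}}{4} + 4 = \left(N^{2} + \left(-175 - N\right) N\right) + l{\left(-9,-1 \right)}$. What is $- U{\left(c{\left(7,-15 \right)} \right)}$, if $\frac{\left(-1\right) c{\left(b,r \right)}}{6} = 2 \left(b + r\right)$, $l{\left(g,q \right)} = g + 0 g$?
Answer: $67252$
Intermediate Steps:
$l{\left(g,q \right)} = g$ ($l{\left(g,q \right)} = g + 0 = g$)
$c{\left(b,r \right)} = - 12 b - 12 r$ ($c{\left(b,r \right)} = - 6 \cdot 2 \left(b + r\right) = - 6 \left(2 b + 2 r\right) = - 12 b - 12 r$)
$U{\left(N \right)} = -52 + 4 N^{2} + 4 N \left(-175 - N\right)$ ($U{\left(N \right)} = -16 + 4 \left(\left(N^{2} + \left(-175 - N\right) N\right) - 9\right) = -16 + 4 \left(\left(N^{2} + N \left(-175 - N\right)\right) - 9\right) = -16 + 4 \left(-9 + N^{2} + N \left(-175 - N\right)\right) = -16 + \left(-36 + 4 N^{2} + 4 N \left(-175 - N\right)\right) = -52 + 4 N^{2} + 4 N \left(-175 - N\right)$)
$- U{\left(c{\left(7,-15 \right)} \right)} = - (-52 - 700 \left(\left(-12\right) 7 - -180\right)) = - (-52 - 700 \left(-84 + 180\right)) = - (-52 - 67200) = \left(-1\right) \left(-67252\right) = 67252$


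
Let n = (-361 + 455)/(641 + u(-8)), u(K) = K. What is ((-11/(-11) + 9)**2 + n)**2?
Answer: 4018799236/400689 ≈ 10030.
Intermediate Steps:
n = 94/633 (n = (-361 + 455)/(641 - 8) = 94/633 ≈ 0.14850)
((-11/(-11) + 9)**2 + n)**2 = ((-11/(-11) + 9)**2 + 94/633)**2 = ((-11*(-1/11) + 9)**2 + 94/633)**2 = ((1 + 9)**2 + 94/633)**2 = (10**2 + 94/633)**2 = (100 + 94/633)**2 = (63394/633)**2 = 4018799236/400689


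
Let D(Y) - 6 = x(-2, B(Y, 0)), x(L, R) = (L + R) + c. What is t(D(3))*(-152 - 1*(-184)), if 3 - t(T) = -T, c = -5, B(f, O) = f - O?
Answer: 160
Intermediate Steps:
x(L, R) = -5 + L + R (x(L, R) = (L + R) - 5 = -5 + L + R)
D(Y) = -1 + Y (D(Y) = 6 + (-5 - 2 + (Y - 1*0)) = 6 + (-5 - 2 + (Y + 0)) = 6 + (-5 - 2 + Y) = 6 + (-7 + Y) = -1 + Y)
t(T) = 3 + T (t(T) = 3 - (-1)*T = 3 + T)
t(D(3))*(-152 - 1*(-184)) = (3 + (-1 + 3))*(-152 - 1*(-184)) = (3 + 2)*(-152 + 184) = 5*32 = 160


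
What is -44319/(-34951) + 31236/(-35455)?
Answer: 68514387/177026815 ≈ 0.38703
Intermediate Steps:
-44319/(-34951) + 31236/(-35455) = -44319*(-1/34951) + 31236*(-1/35455) = 44319/34951 - 31236/35455 = 68514387/177026815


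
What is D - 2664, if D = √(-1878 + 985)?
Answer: -2664 + I*√893 ≈ -2664.0 + 29.883*I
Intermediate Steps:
D = I*√893 (D = √(-893) = I*√893 ≈ 29.883*I)
D - 2664 = I*√893 - 2664 = -2664 + I*√893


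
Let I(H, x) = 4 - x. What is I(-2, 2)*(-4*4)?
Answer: -32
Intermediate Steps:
I(-2, 2)*(-4*4) = (4 - 1*2)*(-4*4) = (4 - 2)*(-16) = 2*(-16) = -32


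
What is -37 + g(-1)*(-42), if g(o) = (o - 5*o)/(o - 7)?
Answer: -16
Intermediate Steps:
g(o) = -4*o/(-7 + o) (g(o) = (-4*o)/(-7 + o) = -4*o/(-7 + o))
-37 + g(-1)*(-42) = -37 - 4*(-1)/(-7 - 1)*(-42) = -37 - 4*(-1)/(-8)*(-42) = -37 - 4*(-1)*(-⅛)*(-42) = -37 - ½*(-42) = -37 + 21 = -16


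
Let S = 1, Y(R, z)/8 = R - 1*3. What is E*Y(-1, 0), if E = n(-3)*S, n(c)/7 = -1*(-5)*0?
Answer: 0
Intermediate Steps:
Y(R, z) = -24 + 8*R (Y(R, z) = 8*(R - 1*3) = 8*(R - 3) = 8*(-3 + R) = -24 + 8*R)
n(c) = 0 (n(c) = 7*(-1*(-5)*0) = 7*(5*0) = 7*0 = 0)
E = 0 (E = 0*1 = 0)
E*Y(-1, 0) = 0*(-24 + 8*(-1)) = 0*(-24 - 8) = 0*(-32) = 0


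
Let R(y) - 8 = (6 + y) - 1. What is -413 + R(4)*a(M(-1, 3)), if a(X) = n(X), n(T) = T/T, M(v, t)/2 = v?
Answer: -396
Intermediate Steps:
M(v, t) = 2*v
n(T) = 1
a(X) = 1
R(y) = 13 + y (R(y) = 8 + ((6 + y) - 1) = 8 + (5 + y) = 13 + y)
-413 + R(4)*a(M(-1, 3)) = -413 + (13 + 4)*1 = -413 + 17*1 = -413 + 17 = -396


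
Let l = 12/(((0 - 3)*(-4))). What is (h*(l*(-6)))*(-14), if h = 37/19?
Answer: 3108/19 ≈ 163.58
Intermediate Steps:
h = 37/19 (h = 37*(1/19) = 37/19 ≈ 1.9474)
l = 1 (l = 12/((-3*(-4))) = 12/12 = 12*(1/12) = 1)
(h*(l*(-6)))*(-14) = (37*(1*(-6))/19)*(-14) = ((37/19)*(-6))*(-14) = -222/19*(-14) = 3108/19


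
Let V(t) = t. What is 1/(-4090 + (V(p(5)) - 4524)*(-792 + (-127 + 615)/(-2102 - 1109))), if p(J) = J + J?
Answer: 3211/11468677410 ≈ 2.7998e-7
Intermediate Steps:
p(J) = 2*J
1/(-4090 + (V(p(5)) - 4524)*(-792 + (-127 + 615)/(-2102 - 1109))) = 1/(-4090 + (2*5 - 4524)*(-792 + (-127 + 615)/(-2102 - 1109))) = 1/(-4090 + (10 - 4524)*(-792 + 488/(-3211))) = 1/(-4090 - 4514*(-792 + 488*(-1/3211))) = 1/(-4090 - 4514*(-792 - 488/3211)) = 1/(-4090 - 4514*(-2543600/3211)) = 1/(-4090 + 11481810400/3211) = 1/(11468677410/3211) = 3211/11468677410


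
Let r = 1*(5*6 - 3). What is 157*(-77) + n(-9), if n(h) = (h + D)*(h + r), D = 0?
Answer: -12251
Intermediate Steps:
r = 27 (r = 1*(30 - 3) = 1*27 = 27)
n(h) = h*(27 + h) (n(h) = (h + 0)*(h + 27) = h*(27 + h))
157*(-77) + n(-9) = 157*(-77) - 9*(27 - 9) = -12089 - 9*18 = -12089 - 162 = -12251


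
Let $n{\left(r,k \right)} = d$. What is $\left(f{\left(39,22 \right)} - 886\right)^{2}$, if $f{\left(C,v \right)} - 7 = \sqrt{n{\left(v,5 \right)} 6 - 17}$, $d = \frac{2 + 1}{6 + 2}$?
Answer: $\frac{\left(1758 - i \sqrt{59}\right)^{2}}{4} \approx 7.7263 \cdot 10^{5} - 6751.7 i$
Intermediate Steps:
$d = \frac{3}{8} \approx 0.375$
$n{\left(r,k \right)} = \frac{3}{8}$
$f{\left(C,v \right)} = 7 + \frac{i \sqrt{59}}{2}$ ($f{\left(C,v \right)} = 7 + \sqrt{\frac{3}{8} \cdot 6 - 17} = 7 + \sqrt{\frac{9}{4} - 17} = 7 + \sqrt{- \frac{59}{4}} = 7 + \frac{i \sqrt{59}}{2}$)
$\left(f{\left(39,22 \right)} - 886\right)^{2} = \left(\left(7 + \frac{i \sqrt{59}}{2}\right) - 886\right)^{2} = \left(-879 + \frac{i \sqrt{59}}{2}\right)^{2}$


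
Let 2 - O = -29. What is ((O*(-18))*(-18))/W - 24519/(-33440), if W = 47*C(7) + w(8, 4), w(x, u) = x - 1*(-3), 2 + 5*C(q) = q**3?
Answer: 94257789/24444640 ≈ 3.8560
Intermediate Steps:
O = 31 (O = 2 - 1*(-29) = 2 + 29 = 31)
C(q) = -2/5 + q**3/5
w(x, u) = 3 + x (w(x, u) = x + 3 = 3 + x)
W = 16082/5 (W = 47*(-2/5 + (1/5)*7**3) + (3 + 8) = 47*(-2/5 + (1/5)*343) + 11 = 47*(-2/5 + 343/5) + 11 = 47*(341/5) + 11 = 16027/5 + 11 = 16082/5 ≈ 3216.4)
((O*(-18))*(-18))/W - 24519/(-33440) = ((31*(-18))*(-18))/(16082/5) - 24519/(-33440) = -558*(-18)*(5/16082) - 24519*(-1/33440) = 10044*(5/16082) + 2229/3040 = 25110/8041 + 2229/3040 = 94257789/24444640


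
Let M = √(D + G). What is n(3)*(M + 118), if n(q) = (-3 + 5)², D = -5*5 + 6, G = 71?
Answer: 472 + 8*√13 ≈ 500.84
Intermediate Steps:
D = -19 (D = -25 + 6 = -19)
n(q) = 4 (n(q) = 2² = 4)
M = 2*√13 (M = √(-19 + 71) = √52 = 2*√13 ≈ 7.2111)
n(3)*(M + 118) = 4*(2*√13 + 118) = 4*(118 + 2*√13) = 472 + 8*√13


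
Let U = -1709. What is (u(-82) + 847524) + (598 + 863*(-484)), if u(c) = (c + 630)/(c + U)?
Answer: 770899582/1791 ≈ 4.3043e+5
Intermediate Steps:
u(c) = (630 + c)/(-1709 + c) (u(c) = (c + 630)/(c - 1709) = (630 + c)/(-1709 + c))
(u(-82) + 847524) + (598 + 863*(-484)) = ((630 - 82)/(-1709 - 82) + 847524) + (598 + 863*(-484)) = (548/(-1791) + 847524) + (598 - 417692) = (-1/1791*548 + 847524) - 417094 = (-548/1791 + 847524) - 417094 = 1517914936/1791 - 417094 = 770899582/1791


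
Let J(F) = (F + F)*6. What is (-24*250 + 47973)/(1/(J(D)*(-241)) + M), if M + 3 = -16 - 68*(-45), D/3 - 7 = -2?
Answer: 1820788740/131918579 ≈ 13.802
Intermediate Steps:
D = 15 (D = 21 + 3*(-2) = 21 - 6 = 15)
J(F) = 12*F (J(F) = (2*F)*6 = 12*F)
M = 3041 (M = -3 + (-16 - 68*(-45)) = -3 + (-16 + 3060) = -3 + 3044 = 3041)
(-24*250 + 47973)/(1/(J(D)*(-241)) + M) = (-24*250 + 47973)/(1/((12*15)*(-241)) + 3041) = (-6000 + 47973)/(1/(180*(-241)) + 3041) = 41973/(1/(-43380) + 3041) = 41973/(-1/43380 + 3041) = 41973/(131918579/43380) = 41973*(43380/131918579) = 1820788740/131918579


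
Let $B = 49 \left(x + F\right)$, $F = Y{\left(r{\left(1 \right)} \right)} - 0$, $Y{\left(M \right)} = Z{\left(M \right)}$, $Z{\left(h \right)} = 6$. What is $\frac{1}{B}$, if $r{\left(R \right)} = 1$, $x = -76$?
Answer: $- \frac{1}{3430} \approx -0.00029154$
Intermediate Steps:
$Y{\left(M \right)} = 6$
$F = 6$ ($F = 6 - 0 = 6 + 0 = 6$)
$B = -3430$ ($B = 49 \left(-76 + 6\right) = 49 \left(-70\right) = -3430$)
$\frac{1}{B} = \frac{1}{-3430} = - \frac{1}{3430}$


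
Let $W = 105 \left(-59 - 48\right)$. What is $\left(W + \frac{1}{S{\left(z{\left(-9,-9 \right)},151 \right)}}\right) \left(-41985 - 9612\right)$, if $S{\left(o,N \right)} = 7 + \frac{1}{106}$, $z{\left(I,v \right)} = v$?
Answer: $\frac{430705905903}{743} \approx 5.7969 \cdot 10^{8}$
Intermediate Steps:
$S{\left(o,N \right)} = \frac{743}{106}$ ($S{\left(o,N \right)} = 7 + \frac{1}{106} = \frac{743}{106}$)
$W = -11235$ ($W = 105 \left(-107\right) = -11235$)
$\left(W + \frac{1}{S{\left(z{\left(-9,-9 \right)},151 \right)}}\right) \left(-41985 - 9612\right) = \left(-11235 + \frac{1}{\frac{743}{106}}\right) \left(-41985 - 9612\right) = \left(-11235 + \frac{106}{743}\right) \left(-51597\right) = \left(- \frac{8347499}{743}\right) \left(-51597\right) = \frac{430705905903}{743}$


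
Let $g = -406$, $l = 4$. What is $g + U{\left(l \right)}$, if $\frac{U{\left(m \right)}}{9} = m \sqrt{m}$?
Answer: $-334$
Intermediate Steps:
$U{\left(m \right)} = 9 m^{\frac{3}{2}}$ ($U{\left(m \right)} = 9 m \sqrt{m} = 9 m^{\frac{3}{2}}$)
$g + U{\left(l \right)} = -406 + 9 \cdot 4^{\frac{3}{2}} = -406 + 9 \cdot 8 = -406 + 72 = -334$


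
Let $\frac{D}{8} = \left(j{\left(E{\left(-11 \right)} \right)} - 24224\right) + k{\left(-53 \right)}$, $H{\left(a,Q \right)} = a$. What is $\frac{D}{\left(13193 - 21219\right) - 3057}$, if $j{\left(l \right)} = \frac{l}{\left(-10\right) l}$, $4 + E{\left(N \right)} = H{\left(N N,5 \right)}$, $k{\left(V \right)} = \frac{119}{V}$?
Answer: $\frac{51359852}{2936995} \approx 17.487$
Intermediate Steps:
$E{\left(N \right)} = -4 + N^{2}$ ($E{\left(N \right)} = -4 + N N = -4 + N^{2}$)
$j{\left(l \right)} = - \frac{1}{10}$ ($j{\left(l \right)} = l \left(- \frac{1}{10 l}\right) = - \frac{1}{10}$)
$D = - \frac{51359852}{265}$ ($D = 8 \left(\left(- \frac{1}{10} - 24224\right) + \frac{119}{-53}\right) = 8 \left(- \frac{242241}{10} + 119 \left(- \frac{1}{53}\right)\right) = 8 \left(- \frac{242241}{10} - \frac{119}{53}\right) = 8 \left(- \frac{12839963}{530}\right) = - \frac{51359852}{265} \approx -1.9381 \cdot 10^{5}$)
$\frac{D}{\left(13193 - 21219\right) - 3057} = - \frac{51359852}{265 \left(\left(13193 - 21219\right) - 3057\right)} = - \frac{51359852}{265 \left(-8026 - 3057\right)} = - \frac{51359852}{265 \left(-11083\right)} = \left(- \frac{51359852}{265}\right) \left(- \frac{1}{11083}\right) = \frac{51359852}{2936995}$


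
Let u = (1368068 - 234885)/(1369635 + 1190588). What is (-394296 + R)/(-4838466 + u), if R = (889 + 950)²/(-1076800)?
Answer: 1087022847318942783/13338914706538648000 ≈ 0.081493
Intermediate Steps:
u = 1133183/2560223 ≈ 0.44261
R = -3381921/1076800 (R = 1839²*(-1/1076800) = 3381921*(-1/1076800) = -3381921/1076800 ≈ -3.1407)
(-394296 + R)/(-4838466 + u) = (-394296 - 3381921/1076800)/(-4838466 + 1133183/2560223) = -424581314721/(1076800*(-12387550804735/2560223)) = -424581314721/1076800*(-2560223/12387550804735) = 1087022847318942783/13338914706538648000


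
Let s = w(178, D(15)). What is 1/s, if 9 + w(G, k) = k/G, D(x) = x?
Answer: -178/1587 ≈ -0.11216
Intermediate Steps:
w(G, k) = -9 + k/G
s = -1587/178 (s = -9 + 15/178 = -1587/178 ≈ -8.9157)
1/s = 1/(-1587/178) = -178/1587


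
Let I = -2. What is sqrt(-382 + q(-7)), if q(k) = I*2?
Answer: I*sqrt(386) ≈ 19.647*I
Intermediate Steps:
q(k) = -4 (q(k) = -2*2 = -4)
sqrt(-382 + q(-7)) = sqrt(-382 - 4) = sqrt(-386) = I*sqrt(386)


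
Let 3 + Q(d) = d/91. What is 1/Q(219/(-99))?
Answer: -3003/9082 ≈ -0.33065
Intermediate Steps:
Q(d) = -3 + d/91
1/Q(219/(-99)) = 1/(-3 + (219/(-99))/91) = 1/(-3 + (219*(-1/99))/91) = 1/(-3 + (1/91)*(-73/33)) = 1/(-3 - 73/3003) = 1/(-9082/3003) = -3003/9082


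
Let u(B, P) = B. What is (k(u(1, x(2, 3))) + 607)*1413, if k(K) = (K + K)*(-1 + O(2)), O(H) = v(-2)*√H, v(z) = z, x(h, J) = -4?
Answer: 854865 - 5652*√2 ≈ 8.4687e+5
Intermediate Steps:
O(H) = -2*√H
k(K) = 2*K*(-1 - 2*√2) (k(K) = (K + K)*(-1 - 2*√2) = (2*K)*(-1 - 2*√2) = 2*K*(-1 - 2*√2))
(k(u(1, x(2, 3))) + 607)*1413 = (2*1*(-1 - 2*√2) + 607)*1413 = ((-2 - 4*√2) + 607)*1413 = (605 - 4*√2)*1413 = 854865 - 5652*√2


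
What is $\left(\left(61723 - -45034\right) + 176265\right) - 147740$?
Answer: $135282$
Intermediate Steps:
$\left(\left(61723 - -45034\right) + 176265\right) - 147740 = \left(\left(61723 + 45034\right) + 176265\right) - 147740 = \left(106757 + 176265\right) - 147740 = 283022 - 147740 = 135282$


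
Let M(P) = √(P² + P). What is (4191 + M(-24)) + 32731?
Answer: 36922 + 2*√138 ≈ 36946.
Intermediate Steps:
M(P) = √(P + P²)
(4191 + M(-24)) + 32731 = (4191 + √(-24*(1 - 24))) + 32731 = (4191 + √(-24*(-23))) + 32731 = (4191 + √552) + 32731 = (4191 + 2*√138) + 32731 = 36922 + 2*√138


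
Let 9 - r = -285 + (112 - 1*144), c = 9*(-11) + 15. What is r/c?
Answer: -163/42 ≈ -3.8810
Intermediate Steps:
c = -84 (c = -99 + 15 = -84)
r = 326 (r = 9 - (-285 + (112 - 1*144)) = 9 - (-285 + (112 - 144)) = 9 - (-285 - 32) = 9 - 1*(-317) = 9 + 317 = 326)
r/c = 326/(-84) = 326*(-1/84) = -163/42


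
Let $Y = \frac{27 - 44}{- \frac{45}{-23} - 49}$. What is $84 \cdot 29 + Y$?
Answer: $\frac{2636143}{1082} \approx 2436.4$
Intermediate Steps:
$Y = \frac{391}{1082}$ ($Y = - \frac{17}{\left(-45\right) \left(- \frac{1}{23}\right) - 49} = - \frac{17}{\frac{45}{23} - 49} = - \frac{17}{- \frac{1082}{23}} = \left(-17\right) \left(- \frac{23}{1082}\right) = \frac{391}{1082} \approx 0.36137$)
$84 \cdot 29 + Y = 84 \cdot 29 + \frac{391}{1082} = 2436 + \frac{391}{1082} = \frac{2636143}{1082}$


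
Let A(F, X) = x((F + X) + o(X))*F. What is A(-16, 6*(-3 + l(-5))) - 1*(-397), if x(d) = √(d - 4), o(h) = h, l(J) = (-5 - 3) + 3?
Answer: 397 - 32*I*√29 ≈ 397.0 - 172.33*I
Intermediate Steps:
l(J) = -5 (l(J) = -8 + 3 = -5)
x(d) = √(-4 + d)
A(F, X) = F*√(-4 + F + 2*X) (A(F, X) = √(-4 + ((F + X) + X))*F = √(-4 + (F + 2*X))*F = √(-4 + F + 2*X)*F = F*√(-4 + F + 2*X))
A(-16, 6*(-3 + l(-5))) - 1*(-397) = -16*√(-4 - 16 + 2*(6*(-3 - 5))) - 1*(-397) = -16*√(-4 - 16 + 2*(6*(-8))) + 397 = -16*√(-4 - 16 + 2*(-48)) + 397 = -16*√(-4 - 16 - 96) + 397 = -32*I*√29 + 397 = 397 - 32*I*√29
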